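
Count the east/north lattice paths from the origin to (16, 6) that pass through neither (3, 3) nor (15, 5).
Number of paths = 36045

Inclusion–exclusion. Total paths: C(22, 16) = 74613. Through P₁: C(6, 3)·C(16, 13) = 11200. Through P₂: C(20, 15)·C(2, 1) = 31008. Since P₁ is strictly southwest of P₂, a monotone path through both must visit P₁ then P₂; paths through both = C(6, 3)·C(14, 12)·C(2, 1) = 3640. Avoid both = 74613 − 11200 − 31008 + 3640 = 36045.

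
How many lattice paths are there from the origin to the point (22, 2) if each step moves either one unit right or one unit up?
Number of paths = 276

A monotone lattice path from (0, 0) to (22, 2) consists of 22 east steps and 2 north steps in some order, so it is determined by which 22 of the 24 steps are east. The count is C(24, 22) = 276.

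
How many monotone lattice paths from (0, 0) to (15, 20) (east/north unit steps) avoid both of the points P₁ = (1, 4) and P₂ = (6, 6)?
Number of paths = 1851551175

Inclusion–exclusion. Total paths: C(35, 15) = 3247943160. Through P₁: C(5, 1)·C(30, 14) = 727113375. Through P₂: C(12, 6)·C(23, 9) = 755083560. Since P₁ is strictly southwest of P₂, a monotone path through both must visit P₁ then P₂; paths through both = C(5, 1)·C(7, 5)·C(23, 9) = 85804950. Avoid both = 3247943160 − 727113375 − 755083560 + 85804950 = 1851551175.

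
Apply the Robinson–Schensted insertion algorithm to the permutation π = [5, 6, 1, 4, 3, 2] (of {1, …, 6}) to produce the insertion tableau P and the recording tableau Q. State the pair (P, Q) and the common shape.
P = [1, 2] / [3, 6] / [4] / [5];  Q = [1, 2] / [3, 4] / [5] / [6];  common shape = (2, 2, 1, 1)

Row-insert the values π_1, π_2, … into P one at a time, bumping the leftmost entry strictly greater than the inserted value down to the next row. The recording tableau Q records, in position (i, j), the step at which that cell was added to P.
  Insert 5 (step 1): P = [5];  Q = [1]
  Insert 6 (step 2): P = [5, 6];  Q = [1, 2]
  Insert 1 (step 3): P = [1, 6] / [5];  Q = [1, 2] / [3]
  Insert 4 (step 4): P = [1, 4] / [5, 6];  Q = [1, 2] / [3, 4]
  Insert 3 (step 5): P = [1, 3] / [4, 6] / [5];  Q = [1, 2] / [3, 4] / [5]
  Insert 2 (step 6): P = [1, 2] / [3, 6] / [4] / [5];  Q = [1, 2] / [3, 4] / [5] / [6]
Final shape: (2, 2, 1, 1).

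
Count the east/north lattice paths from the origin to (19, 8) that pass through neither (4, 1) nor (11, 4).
Number of paths = 988680

Inclusion–exclusion. Total paths: C(27, 19) = 2220075. Through P₁: C(5, 4)·C(22, 15) = 852720. Through P₂: C(15, 11)·C(12, 8) = 675675. Since P₁ is strictly southwest of P₂, a monotone path through both must visit P₁ then P₂; paths through both = C(5, 4)·C(10, 7)·C(12, 8) = 297000. Avoid both = 2220075 − 852720 − 675675 + 297000 = 988680.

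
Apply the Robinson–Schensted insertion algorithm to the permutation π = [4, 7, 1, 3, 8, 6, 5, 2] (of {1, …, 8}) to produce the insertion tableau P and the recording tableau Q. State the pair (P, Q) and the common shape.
P = [1, 2, 5] / [3, 6, 8] / [4] / [7];  Q = [1, 2, 5] / [3, 4, 6] / [7] / [8];  common shape = (3, 3, 1, 1)

Row-insert the values π_1, π_2, … into P one at a time, bumping the leftmost entry strictly greater than the inserted value down to the next row. The recording tableau Q records, in position (i, j), the step at which that cell was added to P.
  Insert 4 (step 1): P = [4];  Q = [1]
  Insert 7 (step 2): P = [4, 7];  Q = [1, 2]
  Insert 1 (step 3): P = [1, 7] / [4];  Q = [1, 2] / [3]
  Insert 3 (step 4): P = [1, 3] / [4, 7];  Q = [1, 2] / [3, 4]
  Insert 8 (step 5): P = [1, 3, 8] / [4, 7];  Q = [1, 2, 5] / [3, 4]
  Insert 6 (step 6): P = [1, 3, 6] / [4, 7, 8];  Q = [1, 2, 5] / [3, 4, 6]
  Insert 5 (step 7): P = [1, 3, 5] / [4, 6, 8] / [7];  Q = [1, 2, 5] / [3, 4, 6] / [7]
  Insert 2 (step 8): P = [1, 2, 5] / [3, 6, 8] / [4] / [7];  Q = [1, 2, 5] / [3, 4, 6] / [7] / [8]
Final shape: (3, 3, 1, 1).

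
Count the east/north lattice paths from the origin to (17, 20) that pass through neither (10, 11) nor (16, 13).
Number of paths = 11406394734

Inclusion–exclusion. Total paths: C(37, 17) = 15905368710. Through P₁: C(21, 10)·C(16, 7) = 4035071040. Through P₂: C(29, 16)·C(8, 1) = 542911320. Since P₁ is strictly southwest of P₂, a monotone path through both must visit P₁ then P₂; paths through both = C(21, 10)·C(8, 6)·C(8, 1) = 79008384. Avoid both = 15905368710 − 4035071040 − 542911320 + 79008384 = 11406394734.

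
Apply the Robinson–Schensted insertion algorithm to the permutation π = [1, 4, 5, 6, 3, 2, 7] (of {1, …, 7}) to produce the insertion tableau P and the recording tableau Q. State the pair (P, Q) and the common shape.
P = [1, 2, 5, 6, 7] / [3] / [4];  Q = [1, 2, 3, 4, 7] / [5] / [6];  common shape = (5, 1, 1)

Row-insert the values π_1, π_2, … into P one at a time, bumping the leftmost entry strictly greater than the inserted value down to the next row. The recording tableau Q records, in position (i, j), the step at which that cell was added to P.
  Insert 1 (step 1): P = [1];  Q = [1]
  Insert 4 (step 2): P = [1, 4];  Q = [1, 2]
  Insert 5 (step 3): P = [1, 4, 5];  Q = [1, 2, 3]
  Insert 6 (step 4): P = [1, 4, 5, 6];  Q = [1, 2, 3, 4]
  Insert 3 (step 5): P = [1, 3, 5, 6] / [4];  Q = [1, 2, 3, 4] / [5]
  Insert 2 (step 6): P = [1, 2, 5, 6] / [3] / [4];  Q = [1, 2, 3, 4] / [5] / [6]
  Insert 7 (step 7): P = [1, 2, 5, 6, 7] / [3] / [4];  Q = [1, 2, 3, 4, 7] / [5] / [6]
Final shape: (5, 1, 1).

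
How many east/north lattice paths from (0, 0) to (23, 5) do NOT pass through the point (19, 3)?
Number of paths = 75180

Total paths from (0, 0) to (23, 5): C(28, 23) = 98280. Paths through (19, 3): (paths (0, 0) → (19, 3)) × (paths (19, 3) → (23, 5)) = C(22, 19) · C(6, 4) = 1540 · 15 = 23100. Avoidance count = 98280 − 23100 = 75180.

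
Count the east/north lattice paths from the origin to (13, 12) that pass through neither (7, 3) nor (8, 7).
Number of paths = 3129280

Inclusion–exclusion. Total paths: C(25, 13) = 5200300. Through P₁: C(10, 7)·C(15, 6) = 600600. Through P₂: C(15, 8)·C(10, 5) = 1621620. Since P₁ is strictly southwest of P₂, a monotone path through both must visit P₁ then P₂; paths through both = C(10, 7)·C(5, 1)·C(10, 5) = 151200. Avoid both = 5200300 − 600600 − 1621620 + 151200 = 3129280.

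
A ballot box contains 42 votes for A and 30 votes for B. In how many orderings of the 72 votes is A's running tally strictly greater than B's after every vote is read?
Strict-lead orderings = 27384596126328843248

Total orderings of the 72 votes with 42 for A: C(72, 42) = 164307576757973059488. By the Bertrand ballot formula (Cycle Lemma / reflection principle), the number of orderings in which A is strictly ahead of B throughout is (p − q)/(p + q) · C(p + q, p) = (42 − 30)/(42 + 30) · 164307576757973059488 = 27384596126328843248.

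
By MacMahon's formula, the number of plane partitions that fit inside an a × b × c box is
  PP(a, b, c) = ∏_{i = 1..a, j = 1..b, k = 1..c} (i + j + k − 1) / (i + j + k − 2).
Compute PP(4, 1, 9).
PP(4, 1, 9) = 715

Evaluate the triple product over i = 1..4, j = 1..1, k = 1..9. The factors are (2/1) · (3/2) · (4/3) · (5/4) · (6/5) · (7/6) · (8/7) · (9/8) · … (36 factors total). The numerators and denominators telescope so the product is an integer; carrying out the multiplication exactly gives PP(4, 1, 9) = 715.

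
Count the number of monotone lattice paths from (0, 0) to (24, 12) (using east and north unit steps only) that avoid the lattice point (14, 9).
Number of paths = 1017961360

Total paths from (0, 0) to (24, 12): C(36, 24) = 1251677700. Paths through (14, 9): (paths (0, 0) → (14, 9)) × (paths (14, 9) → (24, 12)) = C(23, 14) · C(13, 10) = 817190 · 286 = 233716340. Avoidance count = 1251677700 − 233716340 = 1017961360.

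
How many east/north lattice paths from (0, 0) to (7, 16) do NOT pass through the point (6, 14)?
Number of paths = 128877

Total paths from (0, 0) to (7, 16): C(23, 7) = 245157. Paths through (6, 14): (paths (0, 0) → (6, 14)) × (paths (6, 14) → (7, 16)) = C(20, 6) · C(3, 1) = 38760 · 3 = 116280. Avoidance count = 245157 − 116280 = 128877.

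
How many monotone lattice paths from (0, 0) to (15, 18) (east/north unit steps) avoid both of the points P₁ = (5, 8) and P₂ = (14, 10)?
Number of paths = 782363109

Inclusion–exclusion. Total paths: C(33, 15) = 1037158320. Through P₁: C(13, 5)·C(20, 10) = 237780972. Through P₂: C(24, 14)·C(9, 1) = 17651304. Since P₁ is strictly southwest of P₂, a monotone path through both must visit P₁ then P₂; paths through both = C(13, 5)·C(11, 9)·C(9, 1) = 637065. Avoid both = 1037158320 − 237780972 − 17651304 + 637065 = 782363109.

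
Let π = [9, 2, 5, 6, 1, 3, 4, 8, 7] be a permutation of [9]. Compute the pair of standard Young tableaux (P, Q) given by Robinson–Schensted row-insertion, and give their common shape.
P = [1, 3, 4, 7] / [2, 5, 6, 8] / [9];  Q = [1, 3, 4, 8] / [2, 6, 7, 9] / [5];  common shape = (4, 4, 1)

Row-insert the values π_1, π_2, … into P one at a time, bumping the leftmost entry strictly greater than the inserted value down to the next row. The recording tableau Q records, in position (i, j), the step at which that cell was added to P.
  Insert 9 (step 1): P = [9];  Q = [1]
  Insert 2 (step 2): P = [2] / [9];  Q = [1] / [2]
  Insert 5 (step 3): P = [2, 5] / [9];  Q = [1, 3] / [2]
  Insert 6 (step 4): P = [2, 5, 6] / [9];  Q = [1, 3, 4] / [2]
  Insert 1 (step 5): P = [1, 5, 6] / [2] / [9];  Q = [1, 3, 4] / [2] / [5]
  Insert 3 (step 6): P = [1, 3, 6] / [2, 5] / [9];  Q = [1, 3, 4] / [2, 6] / [5]
  Insert 4 (step 7): P = [1, 3, 4] / [2, 5, 6] / [9];  Q = [1, 3, 4] / [2, 6, 7] / [5]
  Insert 8 (step 8): P = [1, 3, 4, 8] / [2, 5, 6] / [9];  Q = [1, 3, 4, 8] / [2, 6, 7] / [5]
  Insert 7 (step 9): P = [1, 3, 4, 7] / [2, 5, 6, 8] / [9];  Q = [1, 3, 4, 8] / [2, 6, 7, 9] / [5]
Final shape: (4, 4, 1).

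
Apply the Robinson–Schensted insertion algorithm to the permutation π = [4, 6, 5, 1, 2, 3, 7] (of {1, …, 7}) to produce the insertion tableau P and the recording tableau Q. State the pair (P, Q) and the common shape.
P = [1, 2, 3, 7] / [4, 5] / [6];  Q = [1, 2, 6, 7] / [3, 5] / [4];  common shape = (4, 2, 1)

Row-insert the values π_1, π_2, … into P one at a time, bumping the leftmost entry strictly greater than the inserted value down to the next row. The recording tableau Q records, in position (i, j), the step at which that cell was added to P.
  Insert 4 (step 1): P = [4];  Q = [1]
  Insert 6 (step 2): P = [4, 6];  Q = [1, 2]
  Insert 5 (step 3): P = [4, 5] / [6];  Q = [1, 2] / [3]
  Insert 1 (step 4): P = [1, 5] / [4] / [6];  Q = [1, 2] / [3] / [4]
  Insert 2 (step 5): P = [1, 2] / [4, 5] / [6];  Q = [1, 2] / [3, 5] / [4]
  Insert 3 (step 6): P = [1, 2, 3] / [4, 5] / [6];  Q = [1, 2, 6] / [3, 5] / [4]
  Insert 7 (step 7): P = [1, 2, 3, 7] / [4, 5] / [6];  Q = [1, 2, 6, 7] / [3, 5] / [4]
Final shape: (4, 2, 1).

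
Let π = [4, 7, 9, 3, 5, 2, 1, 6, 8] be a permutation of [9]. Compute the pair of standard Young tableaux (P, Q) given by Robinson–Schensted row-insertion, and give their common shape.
P = [1, 5, 6, 8] / [2, 7, 9] / [3] / [4];  Q = [1, 2, 3, 9] / [4, 5, 8] / [6] / [7];  common shape = (4, 3, 1, 1)

Row-insert the values π_1, π_2, … into P one at a time, bumping the leftmost entry strictly greater than the inserted value down to the next row. The recording tableau Q records, in position (i, j), the step at which that cell was added to P.
  Insert 4 (step 1): P = [4];  Q = [1]
  Insert 7 (step 2): P = [4, 7];  Q = [1, 2]
  Insert 9 (step 3): P = [4, 7, 9];  Q = [1, 2, 3]
  Insert 3 (step 4): P = [3, 7, 9] / [4];  Q = [1, 2, 3] / [4]
  Insert 5 (step 5): P = [3, 5, 9] / [4, 7];  Q = [1, 2, 3] / [4, 5]
  Insert 2 (step 6): P = [2, 5, 9] / [3, 7] / [4];  Q = [1, 2, 3] / [4, 5] / [6]
  Insert 1 (step 7): P = [1, 5, 9] / [2, 7] / [3] / [4];  Q = [1, 2, 3] / [4, 5] / [6] / [7]
  Insert 6 (step 8): P = [1, 5, 6] / [2, 7, 9] / [3] / [4];  Q = [1, 2, 3] / [4, 5, 8] / [6] / [7]
  Insert 8 (step 9): P = [1, 5, 6, 8] / [2, 7, 9] / [3] / [4];  Q = [1, 2, 3, 9] / [4, 5, 8] / [6] / [7]
Final shape: (4, 3, 1, 1).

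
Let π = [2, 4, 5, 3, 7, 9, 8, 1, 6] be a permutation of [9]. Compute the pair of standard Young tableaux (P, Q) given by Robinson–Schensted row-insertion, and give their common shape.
P = [1, 3, 5, 6, 8] / [2, 7] / [4, 9];  Q = [1, 2, 3, 5, 6] / [4, 7] / [8, 9];  common shape = (5, 2, 2)

Row-insert the values π_1, π_2, … into P one at a time, bumping the leftmost entry strictly greater than the inserted value down to the next row. The recording tableau Q records, in position (i, j), the step at which that cell was added to P.
  Insert 2 (step 1): P = [2];  Q = [1]
  Insert 4 (step 2): P = [2, 4];  Q = [1, 2]
  Insert 5 (step 3): P = [2, 4, 5];  Q = [1, 2, 3]
  Insert 3 (step 4): P = [2, 3, 5] / [4];  Q = [1, 2, 3] / [4]
  Insert 7 (step 5): P = [2, 3, 5, 7] / [4];  Q = [1, 2, 3, 5] / [4]
  Insert 9 (step 6): P = [2, 3, 5, 7, 9] / [4];  Q = [1, 2, 3, 5, 6] / [4]
  Insert 8 (step 7): P = [2, 3, 5, 7, 8] / [4, 9];  Q = [1, 2, 3, 5, 6] / [4, 7]
  Insert 1 (step 8): P = [1, 3, 5, 7, 8] / [2, 9] / [4];  Q = [1, 2, 3, 5, 6] / [4, 7] / [8]
  Insert 6 (step 9): P = [1, 3, 5, 6, 8] / [2, 7] / [4, 9];  Q = [1, 2, 3, 5, 6] / [4, 7] / [8, 9]
Final shape: (5, 2, 2).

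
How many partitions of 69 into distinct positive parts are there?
q(69) = 27130

A partition into distinct parts is a strictly decreasing sequence summing to n. The recurrence d(n, m) = d(n, m−1) + d(n−m, m−1) (use part m at most once) with q(n) = d(n, n) gives q(69) = 27130. (Euler's theorem: # distinct-part partitions = # odd-part partitions.)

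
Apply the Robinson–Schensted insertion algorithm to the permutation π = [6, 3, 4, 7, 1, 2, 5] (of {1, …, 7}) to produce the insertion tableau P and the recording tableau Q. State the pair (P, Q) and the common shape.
P = [1, 2, 5] / [3, 4, 7] / [6];  Q = [1, 3, 4] / [2, 6, 7] / [5];  common shape = (3, 3, 1)

Row-insert the values π_1, π_2, … into P one at a time, bumping the leftmost entry strictly greater than the inserted value down to the next row. The recording tableau Q records, in position (i, j), the step at which that cell was added to P.
  Insert 6 (step 1): P = [6];  Q = [1]
  Insert 3 (step 2): P = [3] / [6];  Q = [1] / [2]
  Insert 4 (step 3): P = [3, 4] / [6];  Q = [1, 3] / [2]
  Insert 7 (step 4): P = [3, 4, 7] / [6];  Q = [1, 3, 4] / [2]
  Insert 1 (step 5): P = [1, 4, 7] / [3] / [6];  Q = [1, 3, 4] / [2] / [5]
  Insert 2 (step 6): P = [1, 2, 7] / [3, 4] / [6];  Q = [1, 3, 4] / [2, 6] / [5]
  Insert 5 (step 7): P = [1, 2, 5] / [3, 4, 7] / [6];  Q = [1, 3, 4] / [2, 6, 7] / [5]
Final shape: (3, 3, 1).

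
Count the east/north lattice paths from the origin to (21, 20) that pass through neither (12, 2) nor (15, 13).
Number of paths = 204508530369

Inclusion–exclusion. Total paths: C(41, 21) = 269128937220. Through P₁: C(14, 12)·C(27, 9) = 426501075. Through P₂: C(28, 15)·C(13, 6) = 64250746560. Since P₁ is strictly southwest of P₂, a monotone path through both must visit P₁ then P₂; paths through both = C(14, 12)·C(14, 3)·C(13, 6) = 56840784. Avoid both = 269128937220 − 426501075 − 64250746560 + 56840784 = 204508530369.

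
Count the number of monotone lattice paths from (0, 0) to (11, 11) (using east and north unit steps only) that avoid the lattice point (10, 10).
Number of paths = 335920

Total paths from (0, 0) to (11, 11): C(22, 11) = 705432. Paths through (10, 10): (paths (0, 0) → (10, 10)) × (paths (10, 10) → (11, 11)) = C(20, 10) · C(2, 1) = 184756 · 2 = 369512. Avoidance count = 705432 − 369512 = 335920.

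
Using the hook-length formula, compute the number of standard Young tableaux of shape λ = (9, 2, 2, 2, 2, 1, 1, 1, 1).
# SYT of shape (9, 2, 2, 2, 2, 1, 1, 1, 1) = 28528500

Hook-length formula: f^λ = n! / Π hook(c), product over all cells c of the Young diagram. For λ = (9, 2, 2, 2, 2, 1, 1, 1, 1), n = 21 boxes. Hook lengths by row (left-to-right, top-to-bottom): [17, 12, 7, 6, 5, 4, 3, 2, 1]; [9, 4]; [8, 3]; [7, 2]; [6, 1]; [4]; [3]; [2]; [1]. Product of hooks = 1790873763840. So f^λ = 21! / 1790873763840 = 51090942171709440000 / 1790873763840 = 28528500.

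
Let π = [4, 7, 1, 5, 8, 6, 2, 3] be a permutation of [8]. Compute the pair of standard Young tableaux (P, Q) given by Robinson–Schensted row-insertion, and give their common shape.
P = [1, 2, 3] / [4, 5, 6] / [7, 8];  Q = [1, 2, 5] / [3, 4, 6] / [7, 8];  common shape = (3, 3, 2)

Row-insert the values π_1, π_2, … into P one at a time, bumping the leftmost entry strictly greater than the inserted value down to the next row. The recording tableau Q records, in position (i, j), the step at which that cell was added to P.
  Insert 4 (step 1): P = [4];  Q = [1]
  Insert 7 (step 2): P = [4, 7];  Q = [1, 2]
  Insert 1 (step 3): P = [1, 7] / [4];  Q = [1, 2] / [3]
  Insert 5 (step 4): P = [1, 5] / [4, 7];  Q = [1, 2] / [3, 4]
  Insert 8 (step 5): P = [1, 5, 8] / [4, 7];  Q = [1, 2, 5] / [3, 4]
  Insert 6 (step 6): P = [1, 5, 6] / [4, 7, 8];  Q = [1, 2, 5] / [3, 4, 6]
  Insert 2 (step 7): P = [1, 2, 6] / [4, 5, 8] / [7];  Q = [1, 2, 5] / [3, 4, 6] / [7]
  Insert 3 (step 8): P = [1, 2, 3] / [4, 5, 6] / [7, 8];  Q = [1, 2, 5] / [3, 4, 6] / [7, 8]
Final shape: (3, 3, 2).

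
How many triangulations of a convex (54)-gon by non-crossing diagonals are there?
C_52 = 29869166945772625950142417512

These polygon triangulations are counted by the Catalan number C_n = (1/(n + 1)) · C(2n, n). For n = 52: C_52 = (1/53) · C(104, 52) = 1583065848125949175357548128136/53 = 29869166945772625950142417512.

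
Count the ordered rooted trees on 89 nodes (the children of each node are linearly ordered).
C_88 = 64633260585762914370496637486146181462681535261000

These ordered rooted trees are counted by the Catalan number C_n = (1/(n + 1)) · C(2n, n). For n = 88: C_88 = (1/89) · C(176, 88) = 5752360192132899378974200736267010150178656638229000/89 = 64633260585762914370496637486146181462681535261000.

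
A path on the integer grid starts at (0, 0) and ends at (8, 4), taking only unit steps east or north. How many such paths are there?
Number of paths = 495

A monotone lattice path from (0, 0) to (8, 4) consists of 8 east steps and 4 north steps in some order, so it is determined by which 8 of the 12 steps are east. The count is C(12, 8) = 495.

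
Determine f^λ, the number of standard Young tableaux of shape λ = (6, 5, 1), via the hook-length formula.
# SYT of shape (6, 5, 1) = 1155

Hook-length formula: f^λ = n! / Π hook(c), product over all cells c of the Young diagram. For λ = (6, 5, 1), n = 12 boxes. Hook lengths by row (left-to-right, top-to-bottom): [8, 6, 5, 4, 3, 1]; [6, 4, 3, 2, 1]; [1]. Product of hooks = 414720. So f^λ = 12! / 414720 = 479001600 / 414720 = 1155.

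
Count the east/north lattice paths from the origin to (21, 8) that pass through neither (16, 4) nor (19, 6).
Number of paths = 2909775

Inclusion–exclusion. Total paths: C(29, 21) = 4292145. Through P₁: C(20, 16)·C(9, 5) = 610470. Through P₂: C(25, 19)·C(4, 2) = 1062600. Since P₁ is strictly southwest of P₂, a monotone path through both must visit P₁ then P₂; paths through both = C(20, 16)·C(5, 3)·C(4, 2) = 290700. Avoid both = 4292145 − 610470 − 1062600 + 290700 = 2909775.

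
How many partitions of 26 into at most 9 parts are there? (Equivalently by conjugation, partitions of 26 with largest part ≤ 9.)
p(26, parts ≤ 9) = 1549

Use the recurrence p(n, m) = p(n, m−1) + p(n−m, m): either the largest part is < m (count p(n, m−1)) or the largest part is exactly m (remove one copy of m, count p(n−m, m)). With p(0, ·) = 1 this gives p(26, parts ≤ 9) = 1549. (By conjugating Young diagrams, this also counts partitions of 26 into at most 9 parts.)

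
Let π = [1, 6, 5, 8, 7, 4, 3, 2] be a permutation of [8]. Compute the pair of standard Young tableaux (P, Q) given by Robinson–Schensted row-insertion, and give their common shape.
P = [1, 2, 7] / [3, 8] / [4] / [5] / [6];  Q = [1, 2, 4] / [3, 5] / [6] / [7] / [8];  common shape = (3, 2, 1, 1, 1)

Row-insert the values π_1, π_2, … into P one at a time, bumping the leftmost entry strictly greater than the inserted value down to the next row. The recording tableau Q records, in position (i, j), the step at which that cell was added to P.
  Insert 1 (step 1): P = [1];  Q = [1]
  Insert 6 (step 2): P = [1, 6];  Q = [1, 2]
  Insert 5 (step 3): P = [1, 5] / [6];  Q = [1, 2] / [3]
  Insert 8 (step 4): P = [1, 5, 8] / [6];  Q = [1, 2, 4] / [3]
  Insert 7 (step 5): P = [1, 5, 7] / [6, 8];  Q = [1, 2, 4] / [3, 5]
  Insert 4 (step 6): P = [1, 4, 7] / [5, 8] / [6];  Q = [1, 2, 4] / [3, 5] / [6]
  Insert 3 (step 7): P = [1, 3, 7] / [4, 8] / [5] / [6];  Q = [1, 2, 4] / [3, 5] / [6] / [7]
  Insert 2 (step 8): P = [1, 2, 7] / [3, 8] / [4] / [5] / [6];  Q = [1, 2, 4] / [3, 5] / [6] / [7] / [8]
Final shape: (3, 2, 1, 1, 1).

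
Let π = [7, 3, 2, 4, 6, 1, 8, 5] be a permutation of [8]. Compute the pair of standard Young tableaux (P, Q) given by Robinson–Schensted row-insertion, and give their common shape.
P = [1, 4, 5, 8] / [2, 6] / [3] / [7];  Q = [1, 4, 5, 7] / [2, 8] / [3] / [6];  common shape = (4, 2, 1, 1)

Row-insert the values π_1, π_2, … into P one at a time, bumping the leftmost entry strictly greater than the inserted value down to the next row. The recording tableau Q records, in position (i, j), the step at which that cell was added to P.
  Insert 7 (step 1): P = [7];  Q = [1]
  Insert 3 (step 2): P = [3] / [7];  Q = [1] / [2]
  Insert 2 (step 3): P = [2] / [3] / [7];  Q = [1] / [2] / [3]
  Insert 4 (step 4): P = [2, 4] / [3] / [7];  Q = [1, 4] / [2] / [3]
  Insert 6 (step 5): P = [2, 4, 6] / [3] / [7];  Q = [1, 4, 5] / [2] / [3]
  Insert 1 (step 6): P = [1, 4, 6] / [2] / [3] / [7];  Q = [1, 4, 5] / [2] / [3] / [6]
  Insert 8 (step 7): P = [1, 4, 6, 8] / [2] / [3] / [7];  Q = [1, 4, 5, 7] / [2] / [3] / [6]
  Insert 5 (step 8): P = [1, 4, 5, 8] / [2, 6] / [3] / [7];  Q = [1, 4, 5, 7] / [2, 8] / [3] / [6]
Final shape: (4, 2, 1, 1).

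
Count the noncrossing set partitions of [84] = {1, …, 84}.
C_84 = 270557451039395118028642463289168566420671280440

These noncrossing partitions are counted by the Catalan number C_n = (1/(n + 1)) · C(2n, n). For n = 84: C_84 = (1/85) · C(168, 84) = 22997383338348585032434609379579328145757058837400/85 = 270557451039395118028642463289168566420671280440.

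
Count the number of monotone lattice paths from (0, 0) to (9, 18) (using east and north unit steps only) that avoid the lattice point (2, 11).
Number of paths = 4419129

Total paths from (0, 0) to (9, 18): C(27, 9) = 4686825. Paths through (2, 11): (paths (0, 0) → (2, 11)) × (paths (2, 11) → (9, 18)) = C(13, 2) · C(14, 7) = 78 · 3432 = 267696. Avoidance count = 4686825 − 267696 = 4419129.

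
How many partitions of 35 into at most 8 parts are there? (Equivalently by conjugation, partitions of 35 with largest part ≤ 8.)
p(35, parts ≤ 8) = 5066

Use the recurrence p(n, m) = p(n, m−1) + p(n−m, m): either the largest part is < m (count p(n, m−1)) or the largest part is exactly m (remove one copy of m, count p(n−m, m)). With p(0, ·) = 1 this gives p(35, parts ≤ 8) = 5066. (By conjugating Young diagrams, this also counts partitions of 35 into at most 8 parts.)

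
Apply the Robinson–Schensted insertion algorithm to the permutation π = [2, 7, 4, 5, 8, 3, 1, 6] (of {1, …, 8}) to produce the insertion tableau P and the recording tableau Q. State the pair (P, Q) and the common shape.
P = [1, 3, 5, 6] / [2, 8] / [4] / [7];  Q = [1, 2, 4, 5] / [3, 8] / [6] / [7];  common shape = (4, 2, 1, 1)

Row-insert the values π_1, π_2, … into P one at a time, bumping the leftmost entry strictly greater than the inserted value down to the next row. The recording tableau Q records, in position (i, j), the step at which that cell was added to P.
  Insert 2 (step 1): P = [2];  Q = [1]
  Insert 7 (step 2): P = [2, 7];  Q = [1, 2]
  Insert 4 (step 3): P = [2, 4] / [7];  Q = [1, 2] / [3]
  Insert 5 (step 4): P = [2, 4, 5] / [7];  Q = [1, 2, 4] / [3]
  Insert 8 (step 5): P = [2, 4, 5, 8] / [7];  Q = [1, 2, 4, 5] / [3]
  Insert 3 (step 6): P = [2, 3, 5, 8] / [4] / [7];  Q = [1, 2, 4, 5] / [3] / [6]
  Insert 1 (step 7): P = [1, 3, 5, 8] / [2] / [4] / [7];  Q = [1, 2, 4, 5] / [3] / [6] / [7]
  Insert 6 (step 8): P = [1, 3, 5, 6] / [2, 8] / [4] / [7];  Q = [1, 2, 4, 5] / [3, 8] / [6] / [7]
Final shape: (4, 2, 1, 1).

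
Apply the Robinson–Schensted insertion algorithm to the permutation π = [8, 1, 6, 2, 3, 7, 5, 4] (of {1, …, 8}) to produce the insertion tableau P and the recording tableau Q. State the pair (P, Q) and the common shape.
P = [1, 2, 3, 4] / [5, 7] / [6] / [8];  Q = [1, 3, 5, 6] / [2, 7] / [4] / [8];  common shape = (4, 2, 1, 1)

Row-insert the values π_1, π_2, … into P one at a time, bumping the leftmost entry strictly greater than the inserted value down to the next row. The recording tableau Q records, in position (i, j), the step at which that cell was added to P.
  Insert 8 (step 1): P = [8];  Q = [1]
  Insert 1 (step 2): P = [1] / [8];  Q = [1] / [2]
  Insert 6 (step 3): P = [1, 6] / [8];  Q = [1, 3] / [2]
  Insert 2 (step 4): P = [1, 2] / [6] / [8];  Q = [1, 3] / [2] / [4]
  Insert 3 (step 5): P = [1, 2, 3] / [6] / [8];  Q = [1, 3, 5] / [2] / [4]
  Insert 7 (step 6): P = [1, 2, 3, 7] / [6] / [8];  Q = [1, 3, 5, 6] / [2] / [4]
  Insert 5 (step 7): P = [1, 2, 3, 5] / [6, 7] / [8];  Q = [1, 3, 5, 6] / [2, 7] / [4]
  Insert 4 (step 8): P = [1, 2, 3, 4] / [5, 7] / [6] / [8];  Q = [1, 3, 5, 6] / [2, 7] / [4] / [8]
Final shape: (4, 2, 1, 1).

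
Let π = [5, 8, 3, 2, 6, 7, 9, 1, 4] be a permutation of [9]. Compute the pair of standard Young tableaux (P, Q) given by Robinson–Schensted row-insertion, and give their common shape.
P = [1, 4, 7, 9] / [2, 6] / [3, 8] / [5];  Q = [1, 2, 6, 7] / [3, 5] / [4, 9] / [8];  common shape = (4, 2, 2, 1)

Row-insert the values π_1, π_2, … into P one at a time, bumping the leftmost entry strictly greater than the inserted value down to the next row. The recording tableau Q records, in position (i, j), the step at which that cell was added to P.
  Insert 5 (step 1): P = [5];  Q = [1]
  Insert 8 (step 2): P = [5, 8];  Q = [1, 2]
  Insert 3 (step 3): P = [3, 8] / [5];  Q = [1, 2] / [3]
  Insert 2 (step 4): P = [2, 8] / [3] / [5];  Q = [1, 2] / [3] / [4]
  Insert 6 (step 5): P = [2, 6] / [3, 8] / [5];  Q = [1, 2] / [3, 5] / [4]
  Insert 7 (step 6): P = [2, 6, 7] / [3, 8] / [5];  Q = [1, 2, 6] / [3, 5] / [4]
  Insert 9 (step 7): P = [2, 6, 7, 9] / [3, 8] / [5];  Q = [1, 2, 6, 7] / [3, 5] / [4]
  Insert 1 (step 8): P = [1, 6, 7, 9] / [2, 8] / [3] / [5];  Q = [1, 2, 6, 7] / [3, 5] / [4] / [8]
  Insert 4 (step 9): P = [1, 4, 7, 9] / [2, 6] / [3, 8] / [5];  Q = [1, 2, 6, 7] / [3, 5] / [4, 9] / [8]
Final shape: (4, 2, 2, 1).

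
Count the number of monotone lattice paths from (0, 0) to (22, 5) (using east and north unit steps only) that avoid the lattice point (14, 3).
Number of paths = 50130

Total paths from (0, 0) to (22, 5): C(27, 22) = 80730. Paths through (14, 3): (paths (0, 0) → (14, 3)) × (paths (14, 3) → (22, 5)) = C(17, 14) · C(10, 8) = 680 · 45 = 30600. Avoidance count = 80730 − 30600 = 50130.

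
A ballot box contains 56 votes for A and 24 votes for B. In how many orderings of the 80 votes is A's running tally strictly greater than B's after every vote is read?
Strict-lead orderings = 64895309128839963280

Total orderings of the 80 votes with 56 for A: C(80, 56) = 162238272822099908200. By the Bertrand ballot formula (Cycle Lemma / reflection principle), the number of orderings in which A is strictly ahead of B throughout is (p − q)/(p + q) · C(p + q, p) = (56 − 24)/(56 + 24) · 162238272822099908200 = 64895309128839963280.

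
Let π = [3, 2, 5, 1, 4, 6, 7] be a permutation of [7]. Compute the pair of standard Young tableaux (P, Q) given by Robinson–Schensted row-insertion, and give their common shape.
P = [1, 4, 6, 7] / [2, 5] / [3];  Q = [1, 3, 6, 7] / [2, 5] / [4];  common shape = (4, 2, 1)

Row-insert the values π_1, π_2, … into P one at a time, bumping the leftmost entry strictly greater than the inserted value down to the next row. The recording tableau Q records, in position (i, j), the step at which that cell was added to P.
  Insert 3 (step 1): P = [3];  Q = [1]
  Insert 2 (step 2): P = [2] / [3];  Q = [1] / [2]
  Insert 5 (step 3): P = [2, 5] / [3];  Q = [1, 3] / [2]
  Insert 1 (step 4): P = [1, 5] / [2] / [3];  Q = [1, 3] / [2] / [4]
  Insert 4 (step 5): P = [1, 4] / [2, 5] / [3];  Q = [1, 3] / [2, 5] / [4]
  Insert 6 (step 6): P = [1, 4, 6] / [2, 5] / [3];  Q = [1, 3, 6] / [2, 5] / [4]
  Insert 7 (step 7): P = [1, 4, 6, 7] / [2, 5] / [3];  Q = [1, 3, 6, 7] / [2, 5] / [4]
Final shape: (4, 2, 1).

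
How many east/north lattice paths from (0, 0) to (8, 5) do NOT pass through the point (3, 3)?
Number of paths = 867

Total paths from (0, 0) to (8, 5): C(13, 8) = 1287. Paths through (3, 3): (paths (0, 0) → (3, 3)) × (paths (3, 3) → (8, 5)) = C(6, 3) · C(7, 5) = 20 · 21 = 420. Avoidance count = 1287 − 420 = 867.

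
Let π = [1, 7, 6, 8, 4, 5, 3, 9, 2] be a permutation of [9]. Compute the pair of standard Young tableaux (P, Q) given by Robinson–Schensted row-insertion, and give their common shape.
P = [1, 2, 5, 9] / [3, 8] / [4] / [6] / [7];  Q = [1, 2, 4, 8] / [3, 6] / [5] / [7] / [9];  common shape = (4, 2, 1, 1, 1)

Row-insert the values π_1, π_2, … into P one at a time, bumping the leftmost entry strictly greater than the inserted value down to the next row. The recording tableau Q records, in position (i, j), the step at which that cell was added to P.
  Insert 1 (step 1): P = [1];  Q = [1]
  Insert 7 (step 2): P = [1, 7];  Q = [1, 2]
  Insert 6 (step 3): P = [1, 6] / [7];  Q = [1, 2] / [3]
  Insert 8 (step 4): P = [1, 6, 8] / [7];  Q = [1, 2, 4] / [3]
  Insert 4 (step 5): P = [1, 4, 8] / [6] / [7];  Q = [1, 2, 4] / [3] / [5]
  Insert 5 (step 6): P = [1, 4, 5] / [6, 8] / [7];  Q = [1, 2, 4] / [3, 6] / [5]
  Insert 3 (step 7): P = [1, 3, 5] / [4, 8] / [6] / [7];  Q = [1, 2, 4] / [3, 6] / [5] / [7]
  Insert 9 (step 8): P = [1, 3, 5, 9] / [4, 8] / [6] / [7];  Q = [1, 2, 4, 8] / [3, 6] / [5] / [7]
  Insert 2 (step 9): P = [1, 2, 5, 9] / [3, 8] / [4] / [6] / [7];  Q = [1, 2, 4, 8] / [3, 6] / [5] / [7] / [9]
Final shape: (4, 2, 1, 1, 1).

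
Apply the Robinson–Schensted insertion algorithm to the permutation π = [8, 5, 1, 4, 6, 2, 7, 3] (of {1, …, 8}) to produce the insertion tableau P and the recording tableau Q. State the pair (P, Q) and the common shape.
P = [1, 2, 3, 7] / [4, 6] / [5] / [8];  Q = [1, 4, 5, 7] / [2, 8] / [3] / [6];  common shape = (4, 2, 1, 1)

Row-insert the values π_1, π_2, … into P one at a time, bumping the leftmost entry strictly greater than the inserted value down to the next row. The recording tableau Q records, in position (i, j), the step at which that cell was added to P.
  Insert 8 (step 1): P = [8];  Q = [1]
  Insert 5 (step 2): P = [5] / [8];  Q = [1] / [2]
  Insert 1 (step 3): P = [1] / [5] / [8];  Q = [1] / [2] / [3]
  Insert 4 (step 4): P = [1, 4] / [5] / [8];  Q = [1, 4] / [2] / [3]
  Insert 6 (step 5): P = [1, 4, 6] / [5] / [8];  Q = [1, 4, 5] / [2] / [3]
  Insert 2 (step 6): P = [1, 2, 6] / [4] / [5] / [8];  Q = [1, 4, 5] / [2] / [3] / [6]
  Insert 7 (step 7): P = [1, 2, 6, 7] / [4] / [5] / [8];  Q = [1, 4, 5, 7] / [2] / [3] / [6]
  Insert 3 (step 8): P = [1, 2, 3, 7] / [4, 6] / [5] / [8];  Q = [1, 4, 5, 7] / [2, 8] / [3] / [6]
Final shape: (4, 2, 1, 1).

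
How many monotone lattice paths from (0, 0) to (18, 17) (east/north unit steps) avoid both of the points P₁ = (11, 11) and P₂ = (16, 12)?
Number of paths = 2777073915

Inclusion–exclusion. Total paths: C(35, 18) = 4537567650. Through P₁: C(22, 11)·C(13, 7) = 1210521312. Through P₂: C(28, 16)·C(7, 2) = 638856855. Since P₁ is strictly southwest of P₂, a monotone path through both must visit P₁ then P₂; paths through both = C(22, 11)·C(6, 5)·C(7, 2) = 88884432. Avoid both = 4537567650 − 1210521312 − 638856855 + 88884432 = 2777073915.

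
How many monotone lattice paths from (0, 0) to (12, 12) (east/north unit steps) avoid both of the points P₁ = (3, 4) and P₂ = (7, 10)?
Number of paths = 1599248

Inclusion–exclusion. Total paths: C(24, 12) = 2704156. Through P₁: C(7, 3)·C(17, 9) = 850850. Through P₂: C(17, 7)·C(7, 5) = 408408. Since P₁ is strictly southwest of P₂, a monotone path through both must visit P₁ then P₂; paths through both = C(7, 3)·C(10, 4)·C(7, 5) = 154350. Avoid both = 2704156 − 850850 − 408408 + 154350 = 1599248.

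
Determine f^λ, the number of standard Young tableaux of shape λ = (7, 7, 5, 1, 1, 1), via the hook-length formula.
# SYT of shape (7, 7, 5, 1, 1, 1) = 436486050

Hook-length formula: f^λ = n! / Π hook(c), product over all cells c of the Young diagram. For λ = (7, 7, 5, 1, 1, 1), n = 22 boxes. Hook lengths by row (left-to-right, top-to-bottom): [12, 8, 7, 6, 5, 3, 2]; [11, 7, 6, 5, 4, 2, 1]; [8, 4, 3, 2, 1]; [3]; [2]; [1]. Product of hooks = 2575112601600. So f^λ = 22! / 2575112601600 = 1124000727777607680000 / 2575112601600 = 436486050.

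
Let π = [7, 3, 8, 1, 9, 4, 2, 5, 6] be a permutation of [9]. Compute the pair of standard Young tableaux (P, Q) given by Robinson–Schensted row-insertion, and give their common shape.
P = [1, 2, 5, 6] / [3, 4, 9] / [7, 8];  Q = [1, 3, 5, 9] / [2, 6, 8] / [4, 7];  common shape = (4, 3, 2)

Row-insert the values π_1, π_2, … into P one at a time, bumping the leftmost entry strictly greater than the inserted value down to the next row. The recording tableau Q records, in position (i, j), the step at which that cell was added to P.
  Insert 7 (step 1): P = [7];  Q = [1]
  Insert 3 (step 2): P = [3] / [7];  Q = [1] / [2]
  Insert 8 (step 3): P = [3, 8] / [7];  Q = [1, 3] / [2]
  Insert 1 (step 4): P = [1, 8] / [3] / [7];  Q = [1, 3] / [2] / [4]
  Insert 9 (step 5): P = [1, 8, 9] / [3] / [7];  Q = [1, 3, 5] / [2] / [4]
  Insert 4 (step 6): P = [1, 4, 9] / [3, 8] / [7];  Q = [1, 3, 5] / [2, 6] / [4]
  Insert 2 (step 7): P = [1, 2, 9] / [3, 4] / [7, 8];  Q = [1, 3, 5] / [2, 6] / [4, 7]
  Insert 5 (step 8): P = [1, 2, 5] / [3, 4, 9] / [7, 8];  Q = [1, 3, 5] / [2, 6, 8] / [4, 7]
  Insert 6 (step 9): P = [1, 2, 5, 6] / [3, 4, 9] / [7, 8];  Q = [1, 3, 5, 9] / [2, 6, 8] / [4, 7]
Final shape: (4, 3, 2).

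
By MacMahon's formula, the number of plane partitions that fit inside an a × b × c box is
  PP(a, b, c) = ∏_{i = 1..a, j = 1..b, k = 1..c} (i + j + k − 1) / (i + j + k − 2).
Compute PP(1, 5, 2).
PP(1, 5, 2) = 21

Evaluate the triple product over i = 1..1, j = 1..5, k = 1..2. The factors are (2/1) · (3/2) · (3/2) · (4/3) · (4/3) · (5/4) · (5/4) · (6/5) · … (10 factors total). The numerators and denominators telescope so the product is an integer; carrying out the multiplication exactly gives PP(1, 5, 2) = 21.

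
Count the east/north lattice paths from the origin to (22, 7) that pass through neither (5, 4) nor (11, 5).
Number of paths = 1145232

Inclusion–exclusion. Total paths: C(29, 22) = 1560780. Through P₁: C(9, 5)·C(20, 17) = 143640. Through P₂: C(16, 11)·C(13, 11) = 340704. Since P₁ is strictly southwest of P₂, a monotone path through both must visit P₁ then P₂; paths through both = C(9, 5)·C(7, 6)·C(13, 11) = 68796. Avoid both = 1560780 − 143640 − 340704 + 68796 = 1145232.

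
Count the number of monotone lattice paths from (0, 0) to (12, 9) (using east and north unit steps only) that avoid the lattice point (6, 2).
Number of paths = 245882

Total paths from (0, 0) to (12, 9): C(21, 12) = 293930. Paths through (6, 2): (paths (0, 0) → (6, 2)) × (paths (6, 2) → (12, 9)) = C(8, 6) · C(13, 6) = 28 · 1716 = 48048. Avoidance count = 293930 − 48048 = 245882.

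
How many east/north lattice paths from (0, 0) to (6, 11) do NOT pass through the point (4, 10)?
Number of paths = 9373

Total paths from (0, 0) to (6, 11): C(17, 6) = 12376. Paths through (4, 10): (paths (0, 0) → (4, 10)) × (paths (4, 10) → (6, 11)) = C(14, 4) · C(3, 2) = 1001 · 3 = 3003. Avoidance count = 12376 − 3003 = 9373.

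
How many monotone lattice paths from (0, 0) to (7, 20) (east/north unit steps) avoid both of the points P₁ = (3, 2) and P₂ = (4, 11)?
Number of paths = 536580

Inclusion–exclusion. Total paths: C(27, 7) = 888030. Through P₁: C(5, 3)·C(22, 4) = 73150. Through P₂: C(15, 4)·C(12, 3) = 300300. Since P₁ is strictly southwest of P₂, a monotone path through both must visit P₁ then P₂; paths through both = C(5, 3)·C(10, 1)·C(12, 3) = 22000. Avoid both = 888030 − 73150 − 300300 + 22000 = 536580.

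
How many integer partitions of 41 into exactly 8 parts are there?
p(41, 8 parts) = 3828

Partitions of n into exactly k parts are in bijection with partitions of n − k into at most k parts (subtract 1 from each part). So p(41, exactly 8) = p(33, parts ≤ 8). Computing via the recurrence p(m, j) = p(m, j−1) + p(m−j, j) gives 3828.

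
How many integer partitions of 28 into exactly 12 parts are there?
p(28, 12 parts) = 224

Partitions of n into exactly k parts are in bijection with partitions of n − k into at most k parts (subtract 1 from each part). So p(28, exactly 12) = p(16, parts ≤ 12). Computing via the recurrence p(m, j) = p(m, j−1) + p(m−j, j) gives 224.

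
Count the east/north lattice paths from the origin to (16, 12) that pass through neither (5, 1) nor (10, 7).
Number of paths = 18484851

Inclusion–exclusion. Total paths: C(28, 16) = 30421755. Through P₁: C(6, 5)·C(22, 11) = 4232592. Through P₂: C(17, 10)·C(11, 6) = 8984976. Since P₁ is strictly southwest of P₂, a monotone path through both must visit P₁ then P₂; paths through both = C(6, 5)·C(11, 5)·C(11, 6) = 1280664. Avoid both = 30421755 − 4232592 − 8984976 + 1280664 = 18484851.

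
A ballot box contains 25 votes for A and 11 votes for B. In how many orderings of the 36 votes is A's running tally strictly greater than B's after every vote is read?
Strict-lead orderings = 233646504

Total orderings of the 36 votes with 25 for A: C(36, 25) = 600805296. By the Bertrand ballot formula (Cycle Lemma / reflection principle), the number of orderings in which A is strictly ahead of B throughout is (p − q)/(p + q) · C(p + q, p) = (25 − 11)/(25 + 11) · 600805296 = 233646504.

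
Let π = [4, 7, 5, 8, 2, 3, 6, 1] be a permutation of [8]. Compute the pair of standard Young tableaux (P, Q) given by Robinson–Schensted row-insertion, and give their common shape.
P = [1, 3, 6] / [2, 5, 8] / [4] / [7];  Q = [1, 2, 4] / [3, 6, 7] / [5] / [8];  common shape = (3, 3, 1, 1)

Row-insert the values π_1, π_2, … into P one at a time, bumping the leftmost entry strictly greater than the inserted value down to the next row. The recording tableau Q records, in position (i, j), the step at which that cell was added to P.
  Insert 4 (step 1): P = [4];  Q = [1]
  Insert 7 (step 2): P = [4, 7];  Q = [1, 2]
  Insert 5 (step 3): P = [4, 5] / [7];  Q = [1, 2] / [3]
  Insert 8 (step 4): P = [4, 5, 8] / [7];  Q = [1, 2, 4] / [3]
  Insert 2 (step 5): P = [2, 5, 8] / [4] / [7];  Q = [1, 2, 4] / [3] / [5]
  Insert 3 (step 6): P = [2, 3, 8] / [4, 5] / [7];  Q = [1, 2, 4] / [3, 6] / [5]
  Insert 6 (step 7): P = [2, 3, 6] / [4, 5, 8] / [7];  Q = [1, 2, 4] / [3, 6, 7] / [5]
  Insert 1 (step 8): P = [1, 3, 6] / [2, 5, 8] / [4] / [7];  Q = [1, 2, 4] / [3, 6, 7] / [5] / [8]
Final shape: (3, 3, 1, 1).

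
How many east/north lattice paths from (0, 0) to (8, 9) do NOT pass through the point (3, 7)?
Number of paths = 21790

Total paths from (0, 0) to (8, 9): C(17, 8) = 24310. Paths through (3, 7): (paths (0, 0) → (3, 7)) × (paths (3, 7) → (8, 9)) = C(10, 3) · C(7, 5) = 120 · 21 = 2520. Avoidance count = 24310 − 2520 = 21790.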